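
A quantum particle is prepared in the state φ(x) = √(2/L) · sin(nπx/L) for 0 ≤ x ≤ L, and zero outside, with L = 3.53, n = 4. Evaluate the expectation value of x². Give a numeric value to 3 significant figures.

⟨x²⟩ = ∫ x²·|φ|² dx (integrals over the domain).
With sin²θ = (1 − cos2θ)/2 on 0 ≤ x ≤ L: ∫sin²(nπx/L) dx = L/2, ∫x·sin²(nπx/L) dx = L²/4, ∫x²·sin²(nπx/L) dx = L³·(1/6 − 1/(4n²π²)); higher powers xᵏ the same way, integrating xᵏ·cos(2nπx/L) by parts.
⟨x²⟩ = 4.1142.

4.11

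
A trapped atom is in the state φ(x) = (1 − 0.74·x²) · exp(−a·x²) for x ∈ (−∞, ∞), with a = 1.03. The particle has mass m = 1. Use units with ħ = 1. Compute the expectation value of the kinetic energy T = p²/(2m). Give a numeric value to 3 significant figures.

T = −(ħ²/2m) d²/dx², so ⟨T⟩ = −(ħ²/2m) ∫ φ*·φ'' dx / ∫|φ|² dx; with m = 1.
Expand each integrand as polynomial × e^(−2ax²) and use ∫x^(2j)·e^(−2ax²) dx = (2j−1)!!/(4a)^j · √(π/(2a)), odd powers → 0; here √(π/(2a)) = 1.2349. Differentiate with the product rule, d/dx e^(−ax²) = −2ax·e^(−ax²).
State is unnormalized: ∫|φ|² dx = 0.91083, and ∫φ*·(−ħ²/2m · φ'') dx = 1.0081, so ⟨T⟩ = 1.0081 / 0.91083.
⟨T⟩ = 1.1068.

1.11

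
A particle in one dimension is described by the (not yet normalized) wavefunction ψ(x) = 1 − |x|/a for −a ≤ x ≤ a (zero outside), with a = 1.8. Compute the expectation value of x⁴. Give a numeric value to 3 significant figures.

0.300

⟨x⁴⟩ = ∫ x⁴·|ψ|² dx / ∫|ψ|² dx (integrals over the domain).
ψ is even, so ∫ over [−a, a] = 2∫₀ᵃ with ψ = 1 − x/a there: ∫₀ᵃ (1 − x/a)² dx = a/3, ∫₀ᵃ x²(1 − x/a)² dx = a³/30, ∫₀ᵃ x⁴(1 − x/a)² dx = a⁵/105.
State is unnormalized: ∫|ψ|² dx = 1.2000, and ∫ψ*·x⁴·ψ dx = 0.35992, so ⟨x⁴⟩ = 0.35992 / 1.2000.
⟨x⁴⟩ = 0.29993.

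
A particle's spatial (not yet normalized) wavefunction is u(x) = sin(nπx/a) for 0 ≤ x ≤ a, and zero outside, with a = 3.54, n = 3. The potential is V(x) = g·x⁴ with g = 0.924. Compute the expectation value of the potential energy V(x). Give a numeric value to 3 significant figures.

27.4

⟨V⟩ = ∫ V(x)·|u|² dx / ∫|u|² dx.
With sin²θ = (1 − cos2θ)/2 on 0 ≤ x ≤ a: ∫sin²(nπx/a) dx = a/2, ∫x·sin²(nπx/a) dx = a²/4, ∫x²·sin²(nπx/a) dx = a³·(1/6 − 1/(4n²π²)); higher powers xᵏ the same way, integrating xᵏ·cos(2nπx/a) by parts.
State is unnormalized: ∫|u|² dx = 1.7700, and ∫u*·V(x)·u dx = 48.525, so ⟨V⟩ = 48.525 / 1.7700.
⟨V⟩ = 27.415.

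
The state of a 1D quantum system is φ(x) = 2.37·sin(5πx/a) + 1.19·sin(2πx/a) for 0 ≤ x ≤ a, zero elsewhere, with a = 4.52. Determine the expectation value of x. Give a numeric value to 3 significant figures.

⟨x⟩ = ∫ x·|φ|² dx / ∫|φ|² dx (integrals over the domain).
On 0 ≤ x ≤ a (j ≠ l): ∫sin²(jπx/a) dx = a/2, ∫sin(jπx/a)·sin(lπx/a) dx = 0; diagonal moments ∫x·sin²(jπx/a) dx = a²/4, ∫x²·sin²(jπx/a) dx = a³·(1/6 − 1/(4j²π²)); cross terms ∫x·sin(jπx/a)·sin(lπx/a) dx = 0 for j + l even and −4jla²/(π²(j² − l²)²) for j + l odd, ∫x²·sin(jπx/a)·sin(lπx/a) dx = (−1)^(j+l)·4jla³/(π²(j² − l²)²); higher powers the same way via product-to-sum and parts.
State is unnormalized: ∫|φ|² dx = 15.895, and ∫φ*·x·φ dx = 34.863, so ⟨x⟩ = 34.863 / 15.895.
⟨x⟩ = 2.1934.

2.19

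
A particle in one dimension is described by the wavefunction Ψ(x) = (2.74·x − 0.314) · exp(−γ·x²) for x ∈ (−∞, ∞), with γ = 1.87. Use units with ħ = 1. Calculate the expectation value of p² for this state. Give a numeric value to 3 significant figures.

p² Ψ = −ħ² d²Ψ/dx²; ⟨p²⟩ = −ħ² ∫ Ψ*·Ψ'' dx / ∫|Ψ|² dx.
Expand each integrand as polynomial × e^(−2γx²) and use ∫x^(2j)·e^(−2γx²) dx = (2j−1)!!/(4γ)^j · √(π/(2γ)), odd powers → 0; here √(π/(2γ)) = 0.91651. Differentiate with the product rule, d/dx e^(−γx²) = −2γx·e^(−γx²).
State is unnormalized: ∫|Ψ|² dx = 1.0103, and ∫Ψ*·(−ħ² Ψ'') dx = 5.3296, so ⟨p²⟩ = 5.3296 / 1.0103.
⟨p²⟩ = 5.2755.

5.28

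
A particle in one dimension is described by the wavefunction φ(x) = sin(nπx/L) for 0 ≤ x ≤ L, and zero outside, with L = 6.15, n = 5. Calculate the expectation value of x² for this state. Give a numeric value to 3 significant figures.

⟨x²⟩ = ∫ x²·|φ|² dx / ∫|φ|² dx (integrals over the domain).
With sin²θ = (1 − cos2θ)/2 on 0 ≤ x ≤ L: ∫sin²(nπx/L) dx = L/2, ∫x·sin²(nπx/L) dx = L²/4, ∫x²·sin²(nπx/L) dx = L³·(1/6 − 1/(4n²π²)); higher powers xᵏ the same way, integrating xᵏ·cos(2nπx/L) by parts.
State is unnormalized: ∫|φ|² dx = 3.0750, and ∫φ*·x²·φ dx = 38.532, so ⟨x²⟩ = 38.532 / 3.0750.
⟨x²⟩ = 12.531.

12.5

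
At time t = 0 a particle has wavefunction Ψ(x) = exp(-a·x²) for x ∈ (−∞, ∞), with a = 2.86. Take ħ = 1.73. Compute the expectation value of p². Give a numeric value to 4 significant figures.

8.560

p² Ψ = −ħ² d²Ψ/dx²; ⟨p²⟩ = −ħ² ∫ Ψ*·Ψ'' dx / ∫|Ψ|² dx.
Gaussian moments: ∫x^(2j)·e^(−2ax²) dx = (2j−1)!!/(4a)^j · √(π/(2a)), odd powers integrate to 0; here √(π/(2a)) = 0.74110. Derivatives: d/dx e^(−ax²) = −2ax·e^(−ax²), d²/dx² e^(−ax²) = (4a²x² − 2a)·e^(−ax²).
State is unnormalized: ∫|Ψ|² dx = 0.74110, and ∫Ψ*·(−ħ² Ψ'') dx = 6.3436, so ⟨p²⟩ = 6.3436 / 0.74110.
⟨p²⟩ = 8.5597.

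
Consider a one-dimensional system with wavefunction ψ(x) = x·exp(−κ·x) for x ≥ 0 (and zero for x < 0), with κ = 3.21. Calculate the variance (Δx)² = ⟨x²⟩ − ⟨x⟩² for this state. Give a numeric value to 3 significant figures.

0.0728

Compute ⟨x⟩ and ⟨x²⟩ separately, then (Δx)² = ⟨x²⟩ − ⟨x⟩².
Every integrand reduces to terms xʲ·e^(−2κx) on [0, ∞); use ∫₀^∞ xʲ·e^(−2κx) dx = j!/(2κ)^(j+1).
Normalization: ∫|ψ|² dx = 0.0075583.
⟨x⟩ = 0.46729 and ⟨x²⟩ = 0.29115.
(Δx)² = 0.29115 − (0.46729)² = 0.072787.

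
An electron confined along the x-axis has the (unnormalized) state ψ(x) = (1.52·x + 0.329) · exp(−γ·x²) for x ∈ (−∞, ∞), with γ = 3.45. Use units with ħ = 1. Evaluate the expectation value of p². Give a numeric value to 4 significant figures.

7.641

p² ψ = −ħ² d²ψ/dx²; ⟨p²⟩ = −ħ² ∫ ψ*·ψ'' dx / ∫|ψ|² dx.
Expand each integrand as polynomial × e^(−2γx²) and use ∫x^(2j)·e^(−2γx²) dx = (2j−1)!!/(4γ)^j · √(π/(2γ)), odd powers → 0; here √(π/(2γ)) = 0.67476. Differentiate with the product rule, d/dx e^(−γx²) = −2γx·e^(−γx²).
State is unnormalized: ∫|ψ|² dx = 0.18601, and ∫ψ*·(−ħ² ψ'') dx = 1.4212, so ⟨p²⟩ = 1.4212 / 0.18601.
⟨p²⟩ = 7.6407.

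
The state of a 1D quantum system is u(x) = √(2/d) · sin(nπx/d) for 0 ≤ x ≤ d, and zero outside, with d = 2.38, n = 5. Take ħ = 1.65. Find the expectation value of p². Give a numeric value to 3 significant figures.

p² u = −ħ² d²u/dx²; ⟨p²⟩ = −ħ² ∫ u*·u'' dx.
d/dx sin(nπx/d) = (nπ/d)·cos(nπx/d) and d²/dx² sin(nπx/d) = −(nπ/d)²·sin(nπx/d); on 0 ≤ x ≤ d, ∫sin²(nπx/d) dx = d/2 and ∫sin(nπx/d)·cos(nπx/d) dx = 0.
⟨p²⟩ = 118.59.

119.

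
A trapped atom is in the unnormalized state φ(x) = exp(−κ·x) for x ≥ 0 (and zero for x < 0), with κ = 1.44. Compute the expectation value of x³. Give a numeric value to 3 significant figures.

0.251

⟨x³⟩ = ∫ x³·|φ|² dx / ∫|φ|² dx (integrals over the domain).
Every integrand reduces to terms xʲ·e^(−2κx) on [0, ∞); use ∫₀^∞ xʲ·e^(−2κx) dx = j!/(2κ)^(j+1).
State is unnormalized: ∫|φ|² dx = 0.34722, and ∫φ*·x³·φ dx = 0.087213, so ⟨x³⟩ = 0.087213 / 0.34722.
⟨x³⟩ = 0.25117.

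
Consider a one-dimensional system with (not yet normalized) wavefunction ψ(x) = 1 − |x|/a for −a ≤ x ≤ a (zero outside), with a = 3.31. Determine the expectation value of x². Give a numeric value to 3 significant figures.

1.10

⟨x²⟩ = ∫ x²·|ψ|² dx / ∫|ψ|² dx (integrals over the domain).
ψ is even, so ∫ over [−a, a] = 2∫₀ᵃ with ψ = 1 − x/a there: ∫₀ᵃ (1 − x/a)² dx = a/3, ∫₀ᵃ x²(1 − x/a)² dx = a³/30, ∫₀ᵃ x⁴(1 − x/a)² dx = a⁵/105.
State is unnormalized: ∫|ψ|² dx = 2.2067, and ∫ψ*·x²·ψ dx = 2.4176, so ⟨x²⟩ = 2.4176 / 2.2067.
⟨x²⟩ = 1.0956.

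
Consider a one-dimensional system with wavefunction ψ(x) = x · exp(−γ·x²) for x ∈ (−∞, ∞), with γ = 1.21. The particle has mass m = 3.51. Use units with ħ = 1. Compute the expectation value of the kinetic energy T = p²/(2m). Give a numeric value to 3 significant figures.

0.517

T = −(ħ²/2m) d²/dx², so ⟨T⟩ = −(ħ²/2m) ∫ ψ*·ψ'' dx / ∫|ψ|² dx; with m = 3.51.
Expand each integrand as polynomial × e^(−2γx²) and use ∫x^(2j)·e^(−2γx²) dx = (2j−1)!!/(4γ)^j · √(π/(2γ)), odd powers → 0; here √(π/(2γ)) = 1.1394. Differentiate with the product rule, d/dx e^(−γx²) = −2γx·e^(−γx²).
State is unnormalized: ∫|ψ|² dx = 0.23541, and ∫ψ*·(−ħ²/2m · ψ'') dx = 0.12173, so ⟨T⟩ = 0.12173 / 0.23541.
⟨T⟩ = 0.51709.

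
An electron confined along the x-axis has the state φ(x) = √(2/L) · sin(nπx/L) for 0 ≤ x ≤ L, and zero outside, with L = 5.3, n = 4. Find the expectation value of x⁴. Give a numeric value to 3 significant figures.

153.

⟨x⁴⟩ = ∫ x⁴·|φ|² dx (integrals over the domain).
With sin²θ = (1 − cos2θ)/2 on 0 ≤ x ≤ L: ∫sin²(nπx/L) dx = L/2, ∫x·sin²(nπx/L) dx = L²/4, ∫x²·sin²(nπx/L) dx = L³·(1/6 − 1/(4n²π²)); higher powers xᵏ the same way, integrating xᵏ·cos(2nπx/L) by parts.
⟨x⁴⟩ = 152.86.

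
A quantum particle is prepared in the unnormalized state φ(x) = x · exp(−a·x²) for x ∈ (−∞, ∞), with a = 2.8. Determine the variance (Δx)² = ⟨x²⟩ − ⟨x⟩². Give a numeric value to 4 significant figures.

Compute ⟨x⟩ and ⟨x²⟩ separately, then (Δx)² = ⟨x²⟩ − ⟨x⟩².
Expand each integrand as polynomial × e^(−2ax²) and use ∫x^(2j)·e^(−2ax²) dx = (2j−1)!!/(4a)^j · √(π/(2a)), odd powers → 0; here √(π/(2a)) = 0.74900.
Normalization: ∫|φ|² dx = 0.066875.
⟨x⟩ = 0.0000 and ⟨x²⟩ = 0.26786.
(Δx)² = 0.26786 − (0.0000)² = 0.26786.

0.2679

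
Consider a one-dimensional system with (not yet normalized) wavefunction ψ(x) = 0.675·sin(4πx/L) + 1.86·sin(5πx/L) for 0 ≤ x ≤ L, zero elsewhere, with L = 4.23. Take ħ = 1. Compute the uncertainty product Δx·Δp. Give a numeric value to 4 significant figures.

3.911

Δx = √(⟨x²⟩−⟨x⟩²), Δp = √(⟨p²⟩−⟨p⟩²).
On 0 ≤ x ≤ L (j ≠ l): ∫sin²(jπx/L) dx = L/2, ∫sin(jπx/L)·sin(lπx/L) dx = 0; diagonal moments ∫x·sin²(jπx/L) dx = L²/4, ∫x²·sin²(jπx/L) dx = L³·(1/6 − 1/(4j²π²)); cross terms ∫x·sin(jπx/L)·sin(lπx/L) dx = 0 for j + l even and −4jlL²/(π²(j² − l²)²) for j + l odd, ∫x²·sin(jπx/L)·sin(lπx/L) dx = (−1)^(j+l)·4jlL³/(π²(j² − l²)²); higher powers the same way via product-to-sum and parts. d²/dx² sin(jπx/L) = −(jπ/L)²·sin(jπx/L); on 0 ≤ x ≤ L, ∫sin²(jπx/L) dx = L/2 and ∫sin(jπx/L)·sin(lπx/L) dx = 0 for j ≠ l, so only diagonal terms survive in ∫|ψ|² and ∫ψ·ψ″; ∫ψ·ψ′ dx = [ψ²/2] between the walls = 0.
Normalization: ∫|ψ|² dx = 8.2807.
⟨x⟩ = 1.5720, ⟨x²⟩ = 3.6290 ⇒ Δx = 1.0759.
⟨p⟩ = 0.0000, ⟨p²⟩ = 13.212 ⇒ Δp = 3.6348.
Δx·Δp = 3.9109.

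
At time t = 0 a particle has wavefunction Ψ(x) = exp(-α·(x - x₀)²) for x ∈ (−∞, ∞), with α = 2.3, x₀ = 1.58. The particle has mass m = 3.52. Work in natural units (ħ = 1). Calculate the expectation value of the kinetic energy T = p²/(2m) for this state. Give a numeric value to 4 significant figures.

0.3267

T = −(ħ²/2m) d²/dx², so ⟨T⟩ = −(ħ²/2m) ∫ Ψ*·Ψ'' dx / ∫|Ψ|² dx; with m = 3.52.
Gaussian moments (u = x − x₀): ∫u^(2j)·e^(−2αu²) du = (2j−1)!!/(4α)^j · √(π/(2α)), odd powers integrate to 0; here √(π/(2α)) = 0.82641. Derivatives: d/dx e^(−αu²) = −2αu·e^(−αu²), d²/dx² e^(−αu²) = (4α²u² − 2α)·e^(−αu²).
State is unnormalized: ∫|Ψ|² dx = 0.82641, and ∫Ψ*·(−ħ²/2m · Ψ'') dx = 0.26999, so ⟨T⟩ = 0.26999 / 0.82641.
⟨T⟩ = 0.32670.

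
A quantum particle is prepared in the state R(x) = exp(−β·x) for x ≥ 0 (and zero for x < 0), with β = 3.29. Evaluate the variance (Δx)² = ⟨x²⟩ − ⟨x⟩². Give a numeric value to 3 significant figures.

Compute ⟨x⟩ and ⟨x²⟩ separately, then (Δx)² = ⟨x²⟩ − ⟨x⟩².
Every integrand reduces to terms xʲ·e^(−2βx) on [0, ∞); use ∫₀^∞ xʲ·e^(−2βx) dx = j!/(2β)^(j+1).
Normalization: ∫|R|² dx = 0.15198.
⟨x⟩ = 0.15198 and ⟨x²⟩ = 0.046193.
(Δx)² = 0.046193 − (0.15198)² = 0.023097.

0.0231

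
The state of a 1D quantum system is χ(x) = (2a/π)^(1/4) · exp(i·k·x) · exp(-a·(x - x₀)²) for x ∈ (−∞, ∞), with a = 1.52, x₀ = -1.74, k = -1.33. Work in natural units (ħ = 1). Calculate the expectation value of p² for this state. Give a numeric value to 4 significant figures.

3.289

p² χ = −ħ² d²χ/dx²; ⟨p²⟩ = −ħ² ∫ χ*·χ'' dx.
Gaussian moments (u = x − x₀): ∫u^(2j)·e^(−2au²) du = (2j−1)!!/(4a)^j · √(π/(2a)), odd powers integrate to 0; here √(π/(2a)) = 1.0166. Derivatives: χ′ = (ik − 2au)·χ, χ″ = ((ik − 2au)² − 2a)·χ; the odd-in-u pieces drop out.
⟨p²⟩ = 3.2889.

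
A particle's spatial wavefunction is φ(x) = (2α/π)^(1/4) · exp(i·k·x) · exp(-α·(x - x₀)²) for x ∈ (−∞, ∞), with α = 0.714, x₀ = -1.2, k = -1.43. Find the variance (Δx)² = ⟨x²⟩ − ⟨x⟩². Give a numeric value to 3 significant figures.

Compute ⟨x⟩ and ⟨x²⟩ separately, then (Δx)² = ⟨x²⟩ − ⟨x⟩².
Gaussian moments (u = x − x₀): ∫u^(2j)·e^(−2αu²) du = (2j−1)!!/(4α)^j · √(π/(2α)), odd powers integrate to 0; here √(π/(2α)) = 1.4832.
⟨x⟩ = -1.2000 and ⟨x²⟩ = 1.7901.
(Δx)² = 1.7901 − (-1.2000)² = 0.35014.

0.350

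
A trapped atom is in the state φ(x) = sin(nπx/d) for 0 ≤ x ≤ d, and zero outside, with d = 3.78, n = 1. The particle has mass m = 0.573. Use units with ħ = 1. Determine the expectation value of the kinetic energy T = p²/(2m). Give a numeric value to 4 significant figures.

0.6027

T = −(ħ²/2m) d²/dx², so ⟨T⟩ = −(ħ²/2m) ∫ φ*·φ'' dx / ∫|φ|² dx; with m = 0.573.
d/dx sin(nπx/d) = (nπ/d)·cos(nπx/d) and d²/dx² sin(nπx/d) = −(nπ/d)²·sin(nπx/d); on 0 ≤ x ≤ d, ∫sin²(nπx/d) dx = d/2 and ∫sin(nπx/d)·cos(nπx/d) dx = 0.
State is unnormalized: ∫|φ|² dx = 1.8900, and ∫φ*·(−ħ²/2m · φ'') dx = 1.1392, so ⟨T⟩ = 1.1392 / 1.8900.
⟨T⟩ = 0.60274.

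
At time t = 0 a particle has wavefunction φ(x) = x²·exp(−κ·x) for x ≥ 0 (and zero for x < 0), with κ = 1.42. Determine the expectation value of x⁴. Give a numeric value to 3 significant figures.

25.8

⟨x⁴⟩ = ∫ x⁴·|φ|² dx / ∫|φ|² dx (integrals over the domain).
Every integrand reduces to terms xʲ·e^(−2κx) on [0, ∞); use ∫₀^∞ xʲ·e^(−2κx) dx = j!/(2κ)^(j+1).
State is unnormalized: ∫|φ|² dx = 0.12990, and ∫φ*·x⁴·φ dx = 3.3547, so ⟨x⁴⟩ = 3.3547 / 0.12990.
⟨x⁴⟩ = 25.825.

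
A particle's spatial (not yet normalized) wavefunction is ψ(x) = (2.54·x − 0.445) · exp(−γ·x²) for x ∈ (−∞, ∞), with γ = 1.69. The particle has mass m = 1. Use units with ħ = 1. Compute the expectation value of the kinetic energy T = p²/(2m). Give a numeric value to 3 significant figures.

T = −(ħ²/2m) d²/dx², so ⟨T⟩ = −(ħ²/2m) ∫ ψ*·ψ'' dx / ∫|ψ|² dx; with m = 1.
Expand each integrand as polynomial × e^(−2γx²) and use ∫x^(2j)·e^(−2γx²) dx = (2j−1)!!/(4γ)^j · √(π/(2γ)), odd powers → 0; here √(π/(2γ)) = 0.96409. Differentiate with the product rule, d/dx e^(−γx²) = −2γx·e^(−γx²).
State is unnormalized: ∫|ψ|² dx = 1.1110, and ∫ψ*·(−ħ²/2m · ψ'') dx = 2.4938, so ⟨T⟩ = 2.4938 / 1.1110.
⟨T⟩ = 2.2446.

2.24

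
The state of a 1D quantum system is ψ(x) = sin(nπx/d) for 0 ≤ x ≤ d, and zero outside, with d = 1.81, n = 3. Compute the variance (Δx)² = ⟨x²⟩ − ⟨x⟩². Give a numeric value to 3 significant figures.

Compute ⟨x⟩ and ⟨x²⟩ separately, then (Δx)² = ⟨x²⟩ − ⟨x⟩².
With sin²θ = (1 − cos2θ)/2 on 0 ≤ x ≤ d: ∫sin²(nπx/d) dx = d/2, ∫x·sin²(nπx/d) dx = d²/4, ∫x²·sin²(nπx/d) dx = d³·(1/6 − 1/(4n²π²)); higher powers xᵏ the same way, integrating xᵏ·cos(2nπx/d) by parts.
Normalization: ∫|ψ|² dx = 0.90500.
⟨x⟩ = 0.90500 and ⟨x²⟩ = 1.0736.
(Δx)² = 1.0736 − (0.90500)² = 0.25457.

0.255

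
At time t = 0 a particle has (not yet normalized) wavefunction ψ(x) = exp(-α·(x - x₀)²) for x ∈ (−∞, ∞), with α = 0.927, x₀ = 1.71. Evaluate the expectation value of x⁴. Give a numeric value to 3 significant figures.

⟨x⁴⟩ = ∫ x⁴·|ψ|² dx / ∫|ψ|² dx (integrals over the domain).
Gaussian moments (u = x − x₀): ∫u^(2j)·e^(−2αu²) du = (2j−1)!!/(4α)^j · √(π/(2α)), odd powers integrate to 0; here √(π/(2α)) = 1.3017.
State is unnormalized: ∫|ψ|² dx = 1.3017, and ∫ψ*·x⁴·ψ dx = 17.573, so ⟨x⁴⟩ = 17.573 / 1.3017.
⟨x⁴⟩ = 13.500.

13.5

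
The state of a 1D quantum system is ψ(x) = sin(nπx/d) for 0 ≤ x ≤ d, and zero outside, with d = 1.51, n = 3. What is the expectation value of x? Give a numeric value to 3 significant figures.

⟨x⟩ = ∫ x·|ψ|² dx / ∫|ψ|² dx (integrals over the domain).
With sin²θ = (1 − cos2θ)/2 on 0 ≤ x ≤ d: ∫sin²(nπx/d) dx = d/2, ∫x·sin²(nπx/d) dx = d²/4, ∫x²·sin²(nπx/d) dx = d³·(1/6 − 1/(4n²π²)); higher powers xᵏ the same way, integrating xᵏ·cos(2nπx/d) by parts.
State is unnormalized: ∫|ψ|² dx = 0.75500, and ∫ψ*·x·ψ dx = 0.57003, so ⟨x⟩ = 0.57003 / 0.75500.
⟨x⟩ = 0.75500.

0.755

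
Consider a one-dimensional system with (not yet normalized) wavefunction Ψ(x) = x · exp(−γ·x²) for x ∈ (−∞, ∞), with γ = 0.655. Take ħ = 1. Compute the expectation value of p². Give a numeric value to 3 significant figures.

p² Ψ = −ħ² d²Ψ/dx²; ⟨p²⟩ = −ħ² ∫ Ψ*·Ψ'' dx / ∫|Ψ|² dx.
Expand each integrand as polynomial × e^(−2γx²) and use ∫x^(2j)·e^(−2γx²) dx = (2j−1)!!/(4γ)^j · √(π/(2γ)), odd powers → 0; here √(π/(2γ)) = 1.5486. Differentiate with the product rule, d/dx e^(−γx²) = −2γx·e^(−γx²).
State is unnormalized: ∫|Ψ|² dx = 0.59107, and ∫Ψ*·(−ħ² Ψ'') dx = 1.1615, so ⟨p²⟩ = 1.1615 / 0.59107.
⟨p²⟩ = 1.9650.

1.97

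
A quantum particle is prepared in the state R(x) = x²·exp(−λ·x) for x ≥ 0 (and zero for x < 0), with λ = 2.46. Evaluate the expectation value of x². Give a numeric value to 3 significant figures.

⟨x²⟩ = ∫ x²·|R|² dx / ∫|R|² dx (integrals over the domain).
Every integrand reduces to terms xʲ·e^(−2λx) on [0, ∞); use ∫₀^∞ xʲ·e^(−2λx) dx = j!/(2λ)^(j+1).
State is unnormalized: ∫|R|² dx = 0.0083250, and ∫R*·x²·R dx = 0.010318, so ⟨x²⟩ = 0.010318 / 0.0083250.
⟨x²⟩ = 1.2393.

1.24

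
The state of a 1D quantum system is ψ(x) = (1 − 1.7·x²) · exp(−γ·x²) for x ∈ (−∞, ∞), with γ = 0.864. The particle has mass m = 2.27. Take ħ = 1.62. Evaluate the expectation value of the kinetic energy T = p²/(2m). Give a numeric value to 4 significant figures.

T = −(ħ²/2m) d²/dx², so ⟨T⟩ = −(ħ²/2m) ∫ ψ*·ψ'' dx / ∫|ψ|² dx; with m = 2.27.
Expand each integrand as polynomial × e^(−2γx²) and use ∫x^(2j)·e^(−2γx²) dx = (2j−1)!!/(4γ)^j · √(π/(2γ)), odd powers → 0; here √(π/(2γ)) = 1.3484. Differentiate with the product rule, d/dx e^(−γx²) = −2γx·e^(−γx²).
State is unnormalized: ∫|ψ|² dx = 1.0006, and ∫ψ*·(−ħ²/2m · ψ'') dx = 2.4766, so ⟨T⟩ = 2.4766 / 1.0006.
⟨T⟩ = 2.4751.

2.475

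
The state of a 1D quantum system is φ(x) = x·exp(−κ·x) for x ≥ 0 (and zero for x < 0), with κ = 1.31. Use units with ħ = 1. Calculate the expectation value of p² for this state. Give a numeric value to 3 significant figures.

1.72

p² φ = −ħ² d²φ/dx²; ⟨p²⟩ = −ħ² ∫ φ*·φ'' dx / ∫|φ|² dx.
Differentiate x·exp(−κ·x) with the product rule; every integrand then reduces to terms xʲ·e^(−2κx) on [0, ∞), with ∫₀^∞ xʲ·e^(−2κx) dx = j!/(2κ)^(j+1).
State is unnormalized: ∫|φ|² dx = 0.11121, and ∫φ*·(−ħ² φ'') dx = 0.19084, so ⟨p²⟩ = 0.19084 / 0.11121.
⟨p²⟩ = 1.7161.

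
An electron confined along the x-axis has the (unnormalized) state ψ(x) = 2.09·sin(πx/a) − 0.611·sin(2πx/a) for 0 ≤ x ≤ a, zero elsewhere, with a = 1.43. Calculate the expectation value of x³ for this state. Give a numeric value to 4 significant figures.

⟨x³⟩ = ∫ x³·|ψ|² dx / ∫|ψ|² dx (integrals over the domain).
On 0 ≤ x ≤ a (j ≠ l): ∫sin²(jπx/a) dx = a/2, ∫sin(jπx/a)·sin(lπx/a) dx = 0; diagonal moments ∫x·sin²(jπx/a) dx = a²/4, ∫x²·sin²(jπx/a) dx = a³·(1/6 − 1/(4j²π²)); cross terms ∫x·sin(jπx/a)·sin(lπx/a) dx = 0 for j + l even and −4jla²/(π²(j² − l²)²) for j + l odd, ∫x²·sin(jπx/a)·sin(lπx/a) dx = (−1)^(j+l)·4jla³/(π²(j² − l²)²); higher powers the same way via product-to-sum and parts.
State is unnormalized: ∫|ψ|² dx = 3.3901, and ∫ψ*·x³·ψ dx = 2.5626, so ⟨x³⟩ = 2.5626 / 3.3901.
⟨x³⟩ = 0.75590.

0.7559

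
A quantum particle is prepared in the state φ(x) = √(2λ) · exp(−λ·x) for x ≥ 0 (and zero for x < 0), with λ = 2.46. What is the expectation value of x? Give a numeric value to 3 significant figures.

0.203

⟨x⟩ = ∫ x·|φ|² dx (integrals over the domain).
Every integrand reduces to terms xʲ·e^(−2λx) on [0, ∞); use ∫₀^∞ xʲ·e^(−2λx) dx = j!/(2λ)^(j+1).
⟨x⟩ = 0.20325.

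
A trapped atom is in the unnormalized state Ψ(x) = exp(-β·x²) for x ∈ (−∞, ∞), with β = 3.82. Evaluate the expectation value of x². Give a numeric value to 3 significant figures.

0.0654

⟨x²⟩ = ∫ x²·|Ψ|² dx / ∫|Ψ|² dx (integrals over the domain).
Gaussian moments: ∫x^(2j)·e^(−2βx²) dx = (2j−1)!!/(4β)^j · √(π/(2β)), odd powers integrate to 0; here √(π/(2β)) = 0.64125.
State is unnormalized: ∫|Ψ|² dx = 0.64125, and ∫Ψ*·x²·Ψ dx = 0.041967, so ⟨x²⟩ = 0.041967 / 0.64125.
⟨x²⟩ = 0.065445.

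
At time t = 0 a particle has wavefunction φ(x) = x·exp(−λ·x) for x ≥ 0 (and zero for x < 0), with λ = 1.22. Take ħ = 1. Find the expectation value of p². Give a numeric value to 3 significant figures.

p² φ = −ħ² d²φ/dx²; ⟨p²⟩ = −ħ² ∫ φ*·φ'' dx / ∫|φ|² dx.
Differentiate x·exp(−λ·x) with the product rule; every integrand then reduces to terms xʲ·e^(−2λx) on [0, ∞), with ∫₀^∞ xʲ·e^(−2λx) dx = j!/(2λ)^(j+1).
State is unnormalized: ∫|φ|² dx = 0.13768, and ∫φ*·(−ħ² φ'') dx = 0.20492, so ⟨p²⟩ = 0.20492 / 0.13768.
⟨p²⟩ = 1.4884.

1.49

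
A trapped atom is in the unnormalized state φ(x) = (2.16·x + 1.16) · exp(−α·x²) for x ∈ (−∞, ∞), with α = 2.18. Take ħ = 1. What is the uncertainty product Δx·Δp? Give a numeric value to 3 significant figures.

0.544

Δx = √(⟨x²⟩−⟨x⟩²), Δp = √(⟨p²⟩−⟨p⟩²).
Expand each integrand as polynomial × e^(−2αx²) and use ∫x^(2j)·e^(−2αx²) dx = (2j−1)!!/(4α)^j · √(π/(2α)), odd powers → 0; here √(π/(2α)) = 0.84885. Differentiate with the product rule, d/dx e^(−αx²) = −2αx·e^(−αx²).
Normalization: ∫|φ|² dx = 1.5964.
⟨x⟩ = 0.30558, ⟨x²⟩ = 0.17993 ⇒ Δx = 0.29420.
⟨p⟩ = 0.0000, ⟨p²⟩ = 3.4204 ⇒ Δp = 1.8494.
Δx·Δp = 0.54411.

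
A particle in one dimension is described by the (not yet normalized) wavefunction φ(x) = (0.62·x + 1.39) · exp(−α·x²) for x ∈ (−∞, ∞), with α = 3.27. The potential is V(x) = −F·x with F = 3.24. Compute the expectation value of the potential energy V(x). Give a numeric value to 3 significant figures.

⟨V⟩ = ∫ V(x)·|φ|² dx / ∫|φ|² dx.
Expand each integrand as polynomial × e^(−2αx²) and use ∫x^(2j)·e^(−2αx²) dx = (2j−1)!!/(4α)^j · √(π/(2α)), odd powers → 0; here √(π/(2α)) = 0.69308.
State is unnormalized: ∫|φ|² dx = 1.3595, and ∫φ*·V(x)·φ dx = -0.29591, so ⟨V⟩ = -0.29591 / 1.3595.
⟨V⟩ = -0.21766.

-0.218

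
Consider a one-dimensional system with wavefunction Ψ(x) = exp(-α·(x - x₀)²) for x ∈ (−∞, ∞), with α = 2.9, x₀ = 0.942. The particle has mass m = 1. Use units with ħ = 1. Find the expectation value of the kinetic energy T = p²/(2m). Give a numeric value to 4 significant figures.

1.450

T = −(ħ²/2m) d²/dx², so ⟨T⟩ = −(ħ²/2m) ∫ Ψ*·Ψ'' dx / ∫|Ψ|² dx; with m = 1.
Gaussian moments (u = x − x₀): ∫u^(2j)·e^(−2αu²) du = (2j−1)!!/(4α)^j · √(π/(2α)), odd powers integrate to 0; here √(π/(2α)) = 0.73597. Derivatives: d/dx e^(−αu²) = −2αu·e^(−αu²), d²/dx² e^(−αu²) = (4α²u² − 2α)·e^(−αu²).
State is unnormalized: ∫|Ψ|² dx = 0.73597, and ∫Ψ*·(−ħ²/2m · Ψ'') dx = 1.0672, so ⟨T⟩ = 1.0672 / 0.73597.
⟨T⟩ = 1.4500.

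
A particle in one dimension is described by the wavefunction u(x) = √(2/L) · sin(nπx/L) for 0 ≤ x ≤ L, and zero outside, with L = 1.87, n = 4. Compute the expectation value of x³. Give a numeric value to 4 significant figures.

⟨x³⟩ = ∫ x³·|u|² dx (integrals over the domain).
With sin²θ = (1 − cos2θ)/2 on 0 ≤ x ≤ L: ∫sin²(nπx/L) dx = L/2, ∫x·sin²(nπx/L) dx = L²/4, ∫x²·sin²(nπx/L) dx = L³·(1/6 − 1/(4n²π²)); higher powers xᵏ the same way, integrating xᵏ·cos(2nπx/L) by parts.
⟨x³⟩ = 1.6037.

1.604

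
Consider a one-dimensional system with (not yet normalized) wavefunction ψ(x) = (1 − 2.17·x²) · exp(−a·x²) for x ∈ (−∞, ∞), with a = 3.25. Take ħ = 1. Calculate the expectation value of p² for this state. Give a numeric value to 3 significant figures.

6.63

p² ψ = −ħ² d²ψ/dx²; ⟨p²⟩ = −ħ² ∫ ψ*·ψ'' dx / ∫|ψ|² dx.
Expand each integrand as polynomial × e^(−2ax²) and use ∫x^(2j)·e^(−2ax²) dx = (2j−1)!!/(4a)^j · √(π/(2a)), odd powers → 0; here √(π/(2a)) = 0.69521. Differentiate with the product rule, d/dx e^(−ax²) = −2ax·e^(−ax²).
State is unnormalized: ∫|ψ|² dx = 0.52123, and ∫ψ*·(−ħ² ψ'') dx = 3.4544, so ⟨p²⟩ = 3.4544 / 0.52123.
⟨p²⟩ = 6.6275.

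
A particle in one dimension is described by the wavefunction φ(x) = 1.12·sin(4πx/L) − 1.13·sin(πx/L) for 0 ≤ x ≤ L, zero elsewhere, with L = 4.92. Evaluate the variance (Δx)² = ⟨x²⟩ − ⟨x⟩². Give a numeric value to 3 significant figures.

1.36

Compute ⟨x⟩ and ⟨x²⟩ separately, then (Δx)² = ⟨x²⟩ − ⟨x⟩².
On 0 ≤ x ≤ L (j ≠ l): ∫sin²(jπx/L) dx = L/2, ∫sin(jπx/L)·sin(lπx/L) dx = 0; diagonal moments ∫x·sin²(jπx/L) dx = L²/4, ∫x²·sin²(jπx/L) dx = L³·(1/6 − 1/(4j²π²)); cross terms ∫x·sin(jπx/L)·sin(lπx/L) dx = 0 for j + l even and −4jlL²/(π²(j² − l²)²) for j + l odd, ∫x²·sin(jπx/L)·sin(lπx/L) dx = (−1)^(j+l)·4jlL³/(π²(j² − l²)²); higher powers the same way via product-to-sum and parts.
Normalization: ∫|φ|² dx = 6.2270.
⟨x⟩ = 2.5309 and ⟨x²⟩ = 7.7610.
(Δx)² = 7.7610 − (2.5309)² = 1.3556.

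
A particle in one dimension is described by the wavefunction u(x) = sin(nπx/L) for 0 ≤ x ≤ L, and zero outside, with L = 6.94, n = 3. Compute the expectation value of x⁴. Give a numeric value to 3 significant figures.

⟨x⁴⟩ = ∫ x⁴·|u|² dx / ∫|u|² dx (integrals over the domain).
With sin²θ = (1 − cos2θ)/2 on 0 ≤ x ≤ L: ∫sin²(nπx/L) dx = L/2, ∫x·sin²(nπx/L) dx = L²/4, ∫x²·sin²(nπx/L) dx = L³·(1/6 − 1/(4n²π²)); higher powers xᵏ the same way, integrating xᵏ·cos(2nπx/L) by parts.
State is unnormalized: ∫|u|² dx = 3.4700, and ∫u*·x⁴·u dx = 1520.8, so ⟨x⁴⟩ = 1520.8 / 3.4700.
⟨x⁴⟩ = 438.27.

438.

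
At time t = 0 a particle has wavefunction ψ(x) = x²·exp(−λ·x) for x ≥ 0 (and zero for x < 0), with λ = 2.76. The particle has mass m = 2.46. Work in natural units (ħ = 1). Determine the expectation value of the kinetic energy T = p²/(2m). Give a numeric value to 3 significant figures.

0.516

T = −(ħ²/2m) d²/dx², so ⟨T⟩ = −(ħ²/2m) ∫ ψ*·ψ'' dx / ∫|ψ|² dx; with m = 2.46.
Differentiate x²·exp(−λ·x) with the product rule; every integrand then reduces to terms xʲ·e^(−2λx) on [0, ∞), with ∫₀^∞ xʲ·e^(−2λx) dx = j!/(2λ)^(j+1).
State is unnormalized: ∫|ψ|² dx = 0.0046829, and ∫ψ*·(−ħ²/2m · ψ'') dx = 0.0024168, so ⟨T⟩ = 0.0024168 / 0.0046829.
⟨T⟩ = 0.51610.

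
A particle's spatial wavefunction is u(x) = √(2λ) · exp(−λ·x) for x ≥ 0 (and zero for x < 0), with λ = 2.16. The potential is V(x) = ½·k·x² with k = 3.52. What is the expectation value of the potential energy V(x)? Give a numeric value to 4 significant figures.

0.1886

⟨V⟩ = ∫ V(x)·|u|² dx.
Every integrand reduces to terms xʲ·e^(−2λx) on [0, ∞); use ∫₀^∞ xʲ·e^(−2λx) dx = j!/(2λ)^(j+1).
⟨V⟩ = 0.18861.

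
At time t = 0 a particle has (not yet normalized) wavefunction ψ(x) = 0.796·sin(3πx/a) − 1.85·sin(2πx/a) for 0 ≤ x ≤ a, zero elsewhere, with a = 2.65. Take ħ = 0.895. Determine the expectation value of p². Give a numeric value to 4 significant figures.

5.382

p² ψ = −ħ² d²ψ/dx²; ⟨p²⟩ = −ħ² ∫ ψ*·ψ'' dx / ∫|ψ|² dx.
d²/dx² sin(jπx/a) = −(jπ/a)²·sin(jπx/a); on 0 ≤ x ≤ a, ∫sin²(jπx/a) dx = a/2 and ∫sin(jπx/a)·sin(lπx/a) dx = 0 for j ≠ l, so only diagonal terms survive in ∫|ψ|² and ∫ψ·ψ″; ∫ψ·ψ′ dx = [ψ²/2] between the walls = 0.
State is unnormalized: ∫|ψ|² dx = 5.3744, and ∫ψ*·(−ħ² ψ'') dx = 28.927, so ⟨p²⟩ = 28.927 / 5.3744.
⟨p²⟩ = 5.3824.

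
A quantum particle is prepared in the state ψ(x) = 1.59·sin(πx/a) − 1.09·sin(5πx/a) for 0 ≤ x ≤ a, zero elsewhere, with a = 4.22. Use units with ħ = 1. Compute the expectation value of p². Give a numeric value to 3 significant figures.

p² ψ = −ħ² d²ψ/dx²; ⟨p²⟩ = −ħ² ∫ ψ*·ψ'' dx / ∫|ψ|² dx.
d²/dx² sin(jπx/a) = −(jπ/a)²·sin(jπx/a); on 0 ≤ x ≤ a, ∫sin²(jπx/a) dx = a/2 and ∫sin(jπx/a)·sin(lπx/a) dx = 0 for j ≠ l, so only diagonal terms survive in ∫|ψ|² and ∫ψ·ψ″; ∫ψ·ψ′ dx = [ψ²/2] between the walls = 0.
State is unnormalized: ∫|ψ|² dx = 7.8412, and ∫ψ*·(−ħ² ψ'') dx = 37.690, so ⟨p²⟩ = 37.690 / 7.8412.
⟨p²⟩ = 4.8067.

4.81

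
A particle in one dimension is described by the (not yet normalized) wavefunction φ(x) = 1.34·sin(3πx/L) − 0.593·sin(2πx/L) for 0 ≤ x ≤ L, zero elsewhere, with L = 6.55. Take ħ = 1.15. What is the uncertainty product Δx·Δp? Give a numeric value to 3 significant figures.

Δx = √(⟨x²⟩−⟨x⟩²), Δp = √(⟨p²⟩−⟨p⟩²).
On 0 ≤ x ≤ L (j ≠ l): ∫sin²(jπx/L) dx = L/2, ∫sin(jπx/L)·sin(lπx/L) dx = 0; diagonal moments ∫x·sin²(jπx/L) dx = L²/4, ∫x²·sin²(jπx/L) dx = L³·(1/6 − 1/(4j²π²)); cross terms ∫x·sin(jπx/L)·sin(lπx/L) dx = 0 for j + l even and −4jlL²/(π²(j² − l²)²) for j + l odd, ∫x²·sin(jπx/L)·sin(lπx/L) dx = (−1)^(j+l)·4jlL³/(π²(j² − l²)²); higher powers the same way via product-to-sum and parts. d²/dx² sin(jπx/L) = −(jπ/L)²·sin(jπx/L); on 0 ≤ x ≤ L, ∫sin²(jπx/L) dx = L/2 and ∫sin(jπx/L)·sin(lπx/L) dx = 0 for j ≠ l, so only diagonal terms survive in ∫|φ|² and ∫φ·φ″; ∫φ·φ′ dx = [φ²/2] between the walls = 0.
Normalization: ∫|φ|² dx = 7.0322.
⟨x⟩ = 4.2181, ⟨x²⟩ = 20.187 ⇒ Δx = 1.5475.
⟨p⟩ = 0.0000, ⟨p²⟩ = 2.4890 ⇒ Δp = 1.5777.
Δx·Δp = 2.4415.

2.44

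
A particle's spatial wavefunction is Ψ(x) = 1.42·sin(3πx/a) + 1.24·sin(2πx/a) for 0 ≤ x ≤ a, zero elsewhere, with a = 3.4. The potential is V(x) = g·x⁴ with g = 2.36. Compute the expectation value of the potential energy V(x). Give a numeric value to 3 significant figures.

13.1

⟨V⟩ = ∫ V(x)·|Ψ|² dx / ∫|Ψ|² dx.
On 0 ≤ x ≤ a (j ≠ l): ∫sin²(jπx/a) dx = a/2, ∫sin(jπx/a)·sin(lπx/a) dx = 0; diagonal moments ∫x·sin²(jπx/a) dx = a²/4, ∫x²·sin²(jπx/a) dx = a³·(1/6 − 1/(4j²π²)); cross terms ∫x·sin(jπx/a)·sin(lπx/a) dx = 0 for j + l even and −4jla²/(π²(j² − l²)²) for j + l odd, ∫x²·sin(jπx/a)·sin(lπx/a) dx = (−1)^(j+l)·4jla³/(π²(j² − l²)²); higher powers the same way via product-to-sum and parts.
State is unnormalized: ∫|Ψ|² dx = 6.0418, and ∫Ψ*·V(x)·Ψ dx = 78.882, so ⟨V⟩ = 78.882 / 6.0418.
⟨V⟩ = 13.056.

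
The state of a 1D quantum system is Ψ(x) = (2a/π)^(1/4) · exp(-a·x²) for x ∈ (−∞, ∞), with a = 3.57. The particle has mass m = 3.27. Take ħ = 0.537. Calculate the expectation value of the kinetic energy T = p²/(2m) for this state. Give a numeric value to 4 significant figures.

0.1574

T = −(ħ²/2m) d²/dx², so ⟨T⟩ = −(ħ²/2m) ∫ Ψ*·Ψ'' dx; with m = 3.27.
Gaussian moments: ∫x^(2j)·e^(−2ax²) dx = (2j−1)!!/(4a)^j · √(π/(2a)), odd powers integrate to 0; here √(π/(2a)) = 0.66332. Derivatives: d/dx e^(−ax²) = −2ax·e^(−ax²), d²/dx² e^(−ax²) = (4a²x² − 2a)·e^(−ax²).
⟨T⟩ = 0.15741.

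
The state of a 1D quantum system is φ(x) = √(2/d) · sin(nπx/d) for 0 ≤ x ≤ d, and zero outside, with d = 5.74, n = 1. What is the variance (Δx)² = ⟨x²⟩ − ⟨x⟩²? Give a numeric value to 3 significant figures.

1.08

Compute ⟨x⟩ and ⟨x²⟩ separately, then (Δx)² = ⟨x²⟩ − ⟨x⟩².
With sin²θ = (1 − cos2θ)/2 on 0 ≤ x ≤ d: ∫sin²(nπx/d) dx = d/2, ∫x·sin²(nπx/d) dx = d²/4, ∫x²·sin²(nπx/d) dx = d³·(1/6 − 1/(4n²π²)); higher powers xᵏ the same way, integrating xᵏ·cos(2nπx/d) by parts.
⟨x⟩ = 2.8700 and ⟨x²⟩ = 9.3134.
(Δx)² = 9.3134 − (2.8700)² = 1.0765.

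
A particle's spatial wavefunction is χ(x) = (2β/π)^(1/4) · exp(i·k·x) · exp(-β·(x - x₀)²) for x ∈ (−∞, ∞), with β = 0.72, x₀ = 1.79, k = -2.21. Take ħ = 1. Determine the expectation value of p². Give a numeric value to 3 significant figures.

5.60

p² χ = −ħ² d²χ/dx²; ⟨p²⟩ = −ħ² ∫ χ*·χ'' dx.
Gaussian moments (u = x − x₀): ∫u^(2j)·e^(−2βu²) du = (2j−1)!!/(4β)^j · √(π/(2β)), odd powers integrate to 0; here √(π/(2β)) = 1.4770. Derivatives: χ′ = (ik − 2βu)·χ, χ″ = ((ik − 2βu)² − 2β)·χ; the odd-in-u pieces drop out.
⟨p²⟩ = 5.6041.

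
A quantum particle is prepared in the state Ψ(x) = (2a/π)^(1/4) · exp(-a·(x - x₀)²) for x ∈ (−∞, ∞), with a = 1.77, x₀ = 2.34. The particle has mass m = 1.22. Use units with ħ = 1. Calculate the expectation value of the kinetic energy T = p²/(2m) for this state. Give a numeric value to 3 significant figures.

T = −(ħ²/2m) d²/dx², so ⟨T⟩ = −(ħ²/2m) ∫ Ψ*·Ψ'' dx; with m = 1.22.
Gaussian moments (u = x − x₀): ∫u^(2j)·e^(−2au²) du = (2j−1)!!/(4a)^j · √(π/(2a)), odd powers integrate to 0; here √(π/(2a)) = 0.94205. Derivatives: d/dx e^(−au²) = −2au·e^(−au²), d²/dx² e^(−au²) = (4a²u² − 2a)·e^(−au²).
⟨T⟩ = 0.72541.

0.725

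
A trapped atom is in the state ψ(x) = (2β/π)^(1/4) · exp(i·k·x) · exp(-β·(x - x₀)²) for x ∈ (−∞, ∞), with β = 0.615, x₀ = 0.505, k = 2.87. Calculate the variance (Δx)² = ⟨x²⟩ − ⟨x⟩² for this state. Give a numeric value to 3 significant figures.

0.407

Compute ⟨x⟩ and ⟨x²⟩ separately, then (Δx)² = ⟨x²⟩ − ⟨x⟩².
Gaussian moments (u = x − x₀): ∫u^(2j)·e^(−2βu²) du = (2j−1)!!/(4β)^j · √(π/(2β)), odd powers integrate to 0; here √(π/(2β)) = 1.5982.
⟨x⟩ = 0.50500 and ⟨x²⟩ = 0.66153.
(Δx)² = 0.66153 − (0.50500)² = 0.40650.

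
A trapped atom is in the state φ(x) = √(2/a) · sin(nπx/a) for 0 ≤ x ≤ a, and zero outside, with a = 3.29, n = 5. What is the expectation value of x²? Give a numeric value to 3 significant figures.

3.59

⟨x²⟩ = ∫ x²·|φ|² dx (integrals over the domain).
With sin²θ = (1 − cos2θ)/2 on 0 ≤ x ≤ a: ∫sin²(nπx/a) dx = a/2, ∫x·sin²(nπx/a) dx = a²/4, ∫x²·sin²(nπx/a) dx = a³·(1/6 − 1/(4n²π²)); higher powers xᵏ the same way, integrating xᵏ·cos(2nπx/a) by parts.
⟨x²⟩ = 3.5861.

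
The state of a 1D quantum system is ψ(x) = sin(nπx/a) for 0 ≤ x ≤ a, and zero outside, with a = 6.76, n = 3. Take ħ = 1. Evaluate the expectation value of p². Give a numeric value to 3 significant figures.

1.94

p² ψ = −ħ² d²ψ/dx²; ⟨p²⟩ = −ħ² ∫ ψ*·ψ'' dx / ∫|ψ|² dx.
d/dx sin(nπx/a) = (nπ/a)·cos(nπx/a) and d²/dx² sin(nπx/a) = −(nπ/a)²·sin(nπx/a); on 0 ≤ x ≤ a, ∫sin²(nπx/a) dx = a/2 and ∫sin(nπx/a)·cos(nπx/a) dx = 0.
State is unnormalized: ∫|ψ|² dx = 3.3800, and ∫ψ*·(−ħ² ψ'') dx = 6.5700, so ⟨p²⟩ = 6.5700 / 3.3800.
⟨p²⟩ = 1.9438.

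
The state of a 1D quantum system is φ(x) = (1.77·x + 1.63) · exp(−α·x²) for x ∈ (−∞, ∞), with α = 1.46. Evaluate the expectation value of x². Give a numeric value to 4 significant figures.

⟨x²⟩ = ∫ x²·|φ|² dx / ∫|φ|² dx (integrals over the domain).
Expand each integrand as polynomial × e^(−2αx²) and use ∫x^(2j)·e^(−2αx²) dx = (2j−1)!!/(4α)^j · √(π/(2α)), odd powers → 0; here √(π/(2α)) = 1.0373.
State is unnormalized: ∫|φ|² dx = 3.3123, and ∫φ*·x²·φ dx = 0.75774, so ⟨x²⟩ = 0.75774 / 3.3123.
⟨x²⟩ = 0.22876.

0.2288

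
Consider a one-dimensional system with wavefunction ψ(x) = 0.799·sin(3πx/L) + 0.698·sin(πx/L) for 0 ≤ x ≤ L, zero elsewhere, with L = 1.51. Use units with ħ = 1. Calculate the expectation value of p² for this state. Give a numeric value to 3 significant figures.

24.0

p² ψ = −ħ² d²ψ/dx²; ⟨p²⟩ = −ħ² ∫ ψ*·ψ'' dx / ∫|ψ|² dx.
d²/dx² sin(jπx/L) = −(jπ/L)²·sin(jπx/L); on 0 ≤ x ≤ L, ∫sin²(jπx/L) dx = L/2 and ∫sin(jπx/L)·sin(lπx/L) dx = 0 for j ≠ l, so only diagonal terms survive in ∫|ψ|² and ∫ψ·ψ″; ∫ψ·ψ′ dx = [ψ²/2] between the walls = 0.
State is unnormalized: ∫|ψ|² dx = 0.84983, and ∫ψ*·(−ħ² ψ'') dx = 20.369, so ⟨p²⟩ = 20.369 / 0.84983.
⟨p²⟩ = 23.969.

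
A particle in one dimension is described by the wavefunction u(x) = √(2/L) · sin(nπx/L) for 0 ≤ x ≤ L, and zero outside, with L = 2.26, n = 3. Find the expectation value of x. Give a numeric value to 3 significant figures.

1.13

⟨x⟩ = ∫ x·|u|² dx (integrals over the domain).
With sin²θ = (1 − cos2θ)/2 on 0 ≤ x ≤ L: ∫sin²(nπx/L) dx = L/2, ∫x·sin²(nπx/L) dx = L²/4, ∫x²·sin²(nπx/L) dx = L³·(1/6 − 1/(4n²π²)); higher powers xᵏ the same way, integrating xᵏ·cos(2nπx/L) by parts.
⟨x⟩ = 1.1300.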